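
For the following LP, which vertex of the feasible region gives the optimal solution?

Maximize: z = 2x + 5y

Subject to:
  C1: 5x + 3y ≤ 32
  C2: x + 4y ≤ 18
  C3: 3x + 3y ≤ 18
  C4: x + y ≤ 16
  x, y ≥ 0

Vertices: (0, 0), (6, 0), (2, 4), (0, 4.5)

Evaluate the objective at each vertex of the feasible region:
  z(0, 0) = 0
  z(6, 0) = 12
  z(2, 4) = 24  ←
  z(0, 4.5) = 22.5
The maximum is at x = 2, y = 4.

(2, 4)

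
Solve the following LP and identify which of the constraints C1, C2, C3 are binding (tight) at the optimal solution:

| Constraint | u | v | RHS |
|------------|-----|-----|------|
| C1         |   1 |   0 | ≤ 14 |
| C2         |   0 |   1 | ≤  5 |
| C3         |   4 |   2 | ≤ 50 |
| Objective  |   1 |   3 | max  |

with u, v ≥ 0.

At u = 10, v = 5, compute slack b - a·x for each constraint:
  C1: 14 − 10 = 4  (slack)
  C2: 5 − 5 = 0  (binding)
  C3: 50 − 50 = 0  (binding)

Optimal: u = 10, v = 5
Binding: C2, C3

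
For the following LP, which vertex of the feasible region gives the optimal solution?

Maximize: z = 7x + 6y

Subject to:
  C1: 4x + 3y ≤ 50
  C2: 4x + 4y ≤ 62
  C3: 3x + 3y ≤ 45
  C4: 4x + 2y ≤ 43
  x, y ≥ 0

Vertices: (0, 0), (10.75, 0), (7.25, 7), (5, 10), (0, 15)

Evaluate the objective at each vertex of the feasible region:
  z(0, 0) = 0
  z(10.75, 0) = 75.25
  z(7.25, 7) = 92.75
  z(5, 10) = 95  ←
  z(0, 15) = 90
The maximum is at x = 5, y = 10.

(5, 10)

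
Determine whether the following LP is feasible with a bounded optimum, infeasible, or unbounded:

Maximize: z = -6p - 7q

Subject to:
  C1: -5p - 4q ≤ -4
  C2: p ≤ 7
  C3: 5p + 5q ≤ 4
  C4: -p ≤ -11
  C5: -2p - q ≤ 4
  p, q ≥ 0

Infeasible (no feasible solution exists)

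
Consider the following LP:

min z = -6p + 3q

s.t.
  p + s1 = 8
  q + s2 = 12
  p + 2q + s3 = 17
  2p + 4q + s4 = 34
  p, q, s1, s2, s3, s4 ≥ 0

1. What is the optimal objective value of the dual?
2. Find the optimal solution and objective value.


1. -48
2. p = 8, q = 0, z = -48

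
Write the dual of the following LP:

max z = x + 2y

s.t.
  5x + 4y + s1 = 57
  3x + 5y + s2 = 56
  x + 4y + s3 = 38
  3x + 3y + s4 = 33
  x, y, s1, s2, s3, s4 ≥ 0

Primal max cᵀx s.t. Ax ≤ b, x ≥ 0  →  Dual min bᵀy s.t. Aᵀy ≥ c, y ≥ 0.

Minimize: z = 57y1 + 56y2 + 38y3 + 33y4

Subject to:
  5y1 + 3y2 + y3 + 3y4 ≥ 1
  4y1 + 5y2 + 4y3 + 3y4 ≥ 2
  y1, y2, y3, y4 ≥ 0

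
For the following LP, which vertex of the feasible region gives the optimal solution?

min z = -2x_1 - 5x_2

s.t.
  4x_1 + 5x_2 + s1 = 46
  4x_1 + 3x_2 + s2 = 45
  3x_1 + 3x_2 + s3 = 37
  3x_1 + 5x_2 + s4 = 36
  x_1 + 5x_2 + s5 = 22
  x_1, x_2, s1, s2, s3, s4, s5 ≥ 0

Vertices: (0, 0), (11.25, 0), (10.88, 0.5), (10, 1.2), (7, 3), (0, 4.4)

Evaluate the objective at each vertex of the feasible region:
  z(0, 0) = 0
  z(11.25, 0) = -22.5
  z(10.88, 0.5) = -24.25
  z(10, 1.2) = -26
  z(7, 3) = -29  ←
  z(0, 4.4) = -22
The minimum is at x_1 = 7, x_2 = 3.

(7, 3)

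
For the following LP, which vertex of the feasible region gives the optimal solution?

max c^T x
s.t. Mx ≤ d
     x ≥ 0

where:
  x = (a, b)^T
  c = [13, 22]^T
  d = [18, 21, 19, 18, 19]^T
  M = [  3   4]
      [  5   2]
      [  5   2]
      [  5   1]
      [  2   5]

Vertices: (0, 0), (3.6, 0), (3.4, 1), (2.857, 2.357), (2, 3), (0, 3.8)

Evaluate the objective at each vertex of the feasible region:
  z(0, 0) = 0
  z(3.6, 0) = 46.8
  z(3.4, 1) = 66.2
  z(2.857, 2.357) = 89
  z(2, 3) = 92  ←
  z(0, 3.8) = 83.6
The maximum is at a = 2, b = 3.

(2, 3)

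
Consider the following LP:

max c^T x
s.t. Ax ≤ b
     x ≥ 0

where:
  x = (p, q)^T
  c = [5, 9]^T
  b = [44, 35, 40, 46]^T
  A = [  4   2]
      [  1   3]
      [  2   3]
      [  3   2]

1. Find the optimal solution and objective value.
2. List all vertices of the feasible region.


1. p = 5, q = 10, z = 115
2. (0, 0), (11, 0), (6.5, 9), (5, 10), (0, 11.67)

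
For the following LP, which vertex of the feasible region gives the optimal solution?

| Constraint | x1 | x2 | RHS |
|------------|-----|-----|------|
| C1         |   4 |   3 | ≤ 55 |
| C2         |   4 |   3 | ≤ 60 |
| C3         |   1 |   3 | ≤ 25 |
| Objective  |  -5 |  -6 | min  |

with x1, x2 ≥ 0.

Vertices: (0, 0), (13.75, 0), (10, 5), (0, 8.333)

Evaluate the objective at each vertex of the feasible region:
  z(0, 0) = 0
  z(13.75, 0) = -68.75
  z(10, 5) = -80  ←
  z(0, 8.333) = -50
The minimum is at x1 = 10, x2 = 5.

(10, 5)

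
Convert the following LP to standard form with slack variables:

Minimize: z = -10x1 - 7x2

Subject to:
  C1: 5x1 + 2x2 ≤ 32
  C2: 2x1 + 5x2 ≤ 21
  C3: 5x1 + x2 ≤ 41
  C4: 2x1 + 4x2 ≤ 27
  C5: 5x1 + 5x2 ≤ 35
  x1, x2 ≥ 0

min z = -10x1 - 7x2

s.t.
  5x1 + 2x2 + s1 = 32
  2x1 + 5x2 + s2 = 21
  5x1 + x2 + s3 = 41
  2x1 + 4x2 + s4 = 27
  5x1 + 5x2 + s5 = 35
  x1, x2, s1, s2, s3, s4, s5 ≥ 0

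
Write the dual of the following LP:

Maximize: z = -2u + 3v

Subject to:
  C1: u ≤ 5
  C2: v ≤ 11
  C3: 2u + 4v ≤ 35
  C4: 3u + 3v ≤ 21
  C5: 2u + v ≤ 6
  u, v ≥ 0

Primal max cᵀx s.t. Ax ≤ b, x ≥ 0  →  Dual min bᵀy s.t. Aᵀy ≥ c, y ≥ 0.

Minimize: z = 5y1 + 11y2 + 35y3 + 21y4 + 6y5

Subject to:
  y1 + 2y3 + 3y4 + 2y5 ≥ -2
  y2 + 4y3 + 3y4 + y5 ≥ 3
  y1, y2, y3, y4, y5 ≥ 0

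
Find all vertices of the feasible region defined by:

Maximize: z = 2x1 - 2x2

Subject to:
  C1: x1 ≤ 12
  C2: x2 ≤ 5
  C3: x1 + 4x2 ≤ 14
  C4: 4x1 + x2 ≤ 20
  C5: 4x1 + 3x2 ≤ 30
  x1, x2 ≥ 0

(0, 0), (5, 0), (4.4, 2.4), (0, 3.5)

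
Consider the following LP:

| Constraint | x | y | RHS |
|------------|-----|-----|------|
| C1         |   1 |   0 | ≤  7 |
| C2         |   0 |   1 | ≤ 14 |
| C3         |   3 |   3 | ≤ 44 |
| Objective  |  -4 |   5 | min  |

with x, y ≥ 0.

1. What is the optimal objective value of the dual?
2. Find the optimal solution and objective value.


1. -28
2. x = 7, y = 0, z = -28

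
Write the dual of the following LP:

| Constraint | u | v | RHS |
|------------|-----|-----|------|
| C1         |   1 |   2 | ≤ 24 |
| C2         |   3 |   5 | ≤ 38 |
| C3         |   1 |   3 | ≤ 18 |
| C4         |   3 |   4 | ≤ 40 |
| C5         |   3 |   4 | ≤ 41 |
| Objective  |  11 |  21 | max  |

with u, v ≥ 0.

Primal max cᵀx s.t. Ax ≤ b, x ≥ 0  →  Dual min bᵀy s.t. Aᵀy ≥ c, y ≥ 0.

Minimize: z = 24y1 + 38y2 + 18y3 + 40y4 + 41y5

Subject to:
  y1 + 3y2 + y3 + 3y4 + 3y5 ≥ 11
  2y1 + 5y2 + 3y3 + 4y4 + 4y5 ≥ 21
  y1, y2, y3, y4, y5 ≥ 0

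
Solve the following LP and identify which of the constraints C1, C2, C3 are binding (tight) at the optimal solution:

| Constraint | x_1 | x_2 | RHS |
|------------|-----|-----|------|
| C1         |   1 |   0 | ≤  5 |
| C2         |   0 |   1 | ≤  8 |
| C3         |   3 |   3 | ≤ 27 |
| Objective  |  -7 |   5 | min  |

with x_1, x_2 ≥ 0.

At x_1 = 5, x_2 = 0, compute slack b - a·x for each constraint:
  C1: 5 − 5 = 0  (binding)
  C2: 8 − 0 = 8  (slack)
  C3: 27 − 15 = 12  (slack)

Optimal: x_1 = 5, x_2 = 0
Binding: C1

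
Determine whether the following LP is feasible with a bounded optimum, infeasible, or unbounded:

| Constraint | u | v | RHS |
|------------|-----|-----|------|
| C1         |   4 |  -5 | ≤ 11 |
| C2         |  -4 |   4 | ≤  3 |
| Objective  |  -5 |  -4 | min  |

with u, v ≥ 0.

Unbounded (objective can decrease without bound)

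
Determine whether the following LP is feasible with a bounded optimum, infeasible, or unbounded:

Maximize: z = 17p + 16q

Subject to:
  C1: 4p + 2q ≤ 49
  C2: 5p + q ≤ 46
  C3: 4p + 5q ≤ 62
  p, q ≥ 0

Feasible with a bounded optimal solution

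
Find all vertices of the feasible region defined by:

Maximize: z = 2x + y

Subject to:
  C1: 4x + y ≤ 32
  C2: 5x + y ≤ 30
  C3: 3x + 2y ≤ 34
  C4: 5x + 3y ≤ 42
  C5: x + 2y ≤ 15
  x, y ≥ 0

(0, 0), (6, 0), (5, 5), (0, 7.5)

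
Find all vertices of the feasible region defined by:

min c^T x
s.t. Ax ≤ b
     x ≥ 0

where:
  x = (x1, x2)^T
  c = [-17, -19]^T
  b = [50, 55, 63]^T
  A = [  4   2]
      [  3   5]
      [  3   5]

(0, 0), (12.5, 0), (10, 5), (0, 11)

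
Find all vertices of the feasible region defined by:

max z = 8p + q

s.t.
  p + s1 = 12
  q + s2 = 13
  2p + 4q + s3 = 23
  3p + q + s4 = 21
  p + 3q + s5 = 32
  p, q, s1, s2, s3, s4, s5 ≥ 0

(0, 0), (7, 0), (6.1, 2.7), (0, 5.75)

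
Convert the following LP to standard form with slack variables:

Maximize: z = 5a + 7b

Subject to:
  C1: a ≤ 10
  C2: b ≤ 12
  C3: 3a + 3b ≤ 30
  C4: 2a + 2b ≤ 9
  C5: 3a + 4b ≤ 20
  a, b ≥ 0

max z = 5a + 7b

s.t.
  a + s1 = 10
  b + s2 = 12
  3a + 3b + s3 = 30
  2a + 2b + s4 = 9
  3a + 4b + s5 = 20
  a, b, s1, s2, s3, s4, s5 ≥ 0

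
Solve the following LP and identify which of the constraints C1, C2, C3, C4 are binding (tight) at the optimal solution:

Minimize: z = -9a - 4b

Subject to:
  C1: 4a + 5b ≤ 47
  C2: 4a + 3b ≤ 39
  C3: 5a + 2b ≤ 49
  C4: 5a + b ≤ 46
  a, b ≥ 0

At a = 9, b = 1, compute slack b - a·x for each constraint:
  C1: 47 − 41 = 6  (slack)
  C2: 39 − 39 = 0  (binding)
  C3: 49 − 47 = 2  (slack)
  C4: 46 − 46 = 0  (binding)

Optimal: a = 9, b = 1
Binding: C2, C4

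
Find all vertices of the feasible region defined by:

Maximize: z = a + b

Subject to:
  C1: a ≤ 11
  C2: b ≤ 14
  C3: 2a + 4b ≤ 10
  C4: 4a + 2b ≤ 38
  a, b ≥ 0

(0, 0), (5, 0), (0, 2.5)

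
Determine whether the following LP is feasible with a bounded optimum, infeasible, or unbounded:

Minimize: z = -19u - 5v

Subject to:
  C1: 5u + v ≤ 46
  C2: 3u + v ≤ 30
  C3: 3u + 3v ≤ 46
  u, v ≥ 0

Feasible with a bounded optimal solution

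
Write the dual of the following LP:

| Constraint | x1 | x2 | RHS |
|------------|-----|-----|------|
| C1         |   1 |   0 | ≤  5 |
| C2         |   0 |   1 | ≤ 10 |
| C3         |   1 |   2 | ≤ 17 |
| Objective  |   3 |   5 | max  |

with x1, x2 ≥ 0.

Primal max cᵀx s.t. Ax ≤ b, x ≥ 0  →  Dual min bᵀy s.t. Aᵀy ≥ c, y ≥ 0.

Minimize: z = 5y1 + 10y2 + 17y3

Subject to:
  y1 + y3 ≥ 3
  y2 + 2y3 ≥ 5
  y1, y2, y3 ≥ 0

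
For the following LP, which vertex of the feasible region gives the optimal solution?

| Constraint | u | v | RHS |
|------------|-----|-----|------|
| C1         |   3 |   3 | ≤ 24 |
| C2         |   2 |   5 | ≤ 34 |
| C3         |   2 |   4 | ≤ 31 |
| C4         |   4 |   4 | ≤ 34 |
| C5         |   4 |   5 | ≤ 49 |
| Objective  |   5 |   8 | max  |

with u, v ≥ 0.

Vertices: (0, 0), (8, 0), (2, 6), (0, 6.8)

Evaluate the objective at each vertex of the feasible region:
  z(0, 0) = 0
  z(8, 0) = 40
  z(2, 6) = 58  ←
  z(0, 6.8) = 54.4
The maximum is at u = 2, v = 6.

(2, 6)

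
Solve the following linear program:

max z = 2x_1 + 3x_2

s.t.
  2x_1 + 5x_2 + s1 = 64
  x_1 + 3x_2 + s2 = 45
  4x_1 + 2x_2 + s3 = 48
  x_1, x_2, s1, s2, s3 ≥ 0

Evaluate the objective at each vertex of the feasible region:
  z(0, 0) = 0
  z(12, 0) = 24
  z(7, 10) = 44  ←
  z(0, 12.8) = 38.4
The maximum is at x_1 = 7, x_2 = 10.

x_1 = 7, x_2 = 10, z = 44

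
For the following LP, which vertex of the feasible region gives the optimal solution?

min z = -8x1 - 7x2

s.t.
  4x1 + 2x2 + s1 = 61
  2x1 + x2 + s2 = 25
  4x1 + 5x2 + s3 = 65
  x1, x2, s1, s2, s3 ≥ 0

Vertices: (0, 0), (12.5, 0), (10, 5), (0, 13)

Evaluate the objective at each vertex of the feasible region:
  z(0, 0) = 0
  z(12.5, 0) = -100
  z(10, 5) = -115  ←
  z(0, 13) = -91
The minimum is at x1 = 10, x2 = 5.

(10, 5)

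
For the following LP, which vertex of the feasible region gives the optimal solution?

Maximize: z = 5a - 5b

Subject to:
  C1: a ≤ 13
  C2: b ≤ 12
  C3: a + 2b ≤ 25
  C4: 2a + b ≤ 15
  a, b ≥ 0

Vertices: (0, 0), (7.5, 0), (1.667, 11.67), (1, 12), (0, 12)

Evaluate the objective at each vertex of the feasible region:
  z(0, 0) = 0
  z(7.5, 0) = 37.5  ←
  z(1.667, 11.67) = -50
  z(1, 12) = -55
  z(0, 12) = -60
The maximum is at a = 7.5, b = 0.

(7.5, 0)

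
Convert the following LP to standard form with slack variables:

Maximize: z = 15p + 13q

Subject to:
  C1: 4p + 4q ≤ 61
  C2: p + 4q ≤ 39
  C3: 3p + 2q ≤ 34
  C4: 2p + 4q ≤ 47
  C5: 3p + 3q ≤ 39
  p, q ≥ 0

max z = 15p + 13q

s.t.
  4p + 4q + s1 = 61
  p + 4q + s2 = 39
  3p + 2q + s3 = 34
  2p + 4q + s4 = 47
  3p + 3q + s5 = 39
  p, q, s1, s2, s3, s4, s5 ≥ 0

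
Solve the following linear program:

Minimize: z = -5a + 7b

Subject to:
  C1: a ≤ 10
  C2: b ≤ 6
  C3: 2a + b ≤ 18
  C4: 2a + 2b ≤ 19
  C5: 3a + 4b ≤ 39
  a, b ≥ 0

Evaluate the objective at each vertex of the feasible region:
  z(0, 0) = 0
  z(9, 0) = -45  ←
  z(8.5, 1) = -35.5
  z(3.5, 6) = 24.5
  z(0, 6) = 42
The minimum is at a = 9, b = 0.

a = 9, b = 0, z = -45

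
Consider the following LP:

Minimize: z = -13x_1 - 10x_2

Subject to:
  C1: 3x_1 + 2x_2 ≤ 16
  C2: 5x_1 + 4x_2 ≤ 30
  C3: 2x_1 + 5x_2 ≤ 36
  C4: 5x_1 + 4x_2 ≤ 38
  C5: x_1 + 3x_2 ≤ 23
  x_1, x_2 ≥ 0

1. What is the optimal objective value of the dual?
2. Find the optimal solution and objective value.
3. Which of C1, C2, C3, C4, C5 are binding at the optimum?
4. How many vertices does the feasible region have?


1. -76
2. x_1 = 2, x_2 = 5, z = -76
3. C1, C2
4. 5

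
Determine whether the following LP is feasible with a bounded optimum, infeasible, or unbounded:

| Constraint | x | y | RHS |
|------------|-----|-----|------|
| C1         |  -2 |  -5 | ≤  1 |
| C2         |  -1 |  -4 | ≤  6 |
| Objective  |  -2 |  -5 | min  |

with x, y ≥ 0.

Unbounded (objective can decrease without bound)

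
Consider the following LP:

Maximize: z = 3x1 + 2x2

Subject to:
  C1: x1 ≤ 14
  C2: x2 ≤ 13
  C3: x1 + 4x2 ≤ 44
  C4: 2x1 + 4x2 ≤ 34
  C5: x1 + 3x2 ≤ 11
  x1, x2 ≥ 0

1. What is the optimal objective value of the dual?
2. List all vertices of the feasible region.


1. 33
2. (0, 0), (11, 0), (0, 3.667)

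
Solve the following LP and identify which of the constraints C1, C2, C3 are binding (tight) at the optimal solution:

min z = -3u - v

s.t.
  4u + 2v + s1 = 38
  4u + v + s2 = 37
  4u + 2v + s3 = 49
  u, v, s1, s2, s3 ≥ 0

At u = 9, v = 1, compute slack b - a·x for each constraint:
  C1: 38 − 38 = 0  (binding)
  C2: 37 − 37 = 0  (binding)
  C3: 49 − 38 = 11  (slack)

Optimal: u = 9, v = 1
Binding: C1, C2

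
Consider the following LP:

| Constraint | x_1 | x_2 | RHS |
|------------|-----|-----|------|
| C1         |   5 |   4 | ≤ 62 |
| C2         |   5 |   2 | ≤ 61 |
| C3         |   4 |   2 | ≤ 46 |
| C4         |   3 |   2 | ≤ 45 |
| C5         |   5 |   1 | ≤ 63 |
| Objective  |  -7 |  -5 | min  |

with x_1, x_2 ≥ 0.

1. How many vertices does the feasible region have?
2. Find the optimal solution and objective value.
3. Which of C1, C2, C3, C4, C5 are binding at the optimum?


1. 4
2. x_1 = 10, x_2 = 3, z = -85
3. C1, C3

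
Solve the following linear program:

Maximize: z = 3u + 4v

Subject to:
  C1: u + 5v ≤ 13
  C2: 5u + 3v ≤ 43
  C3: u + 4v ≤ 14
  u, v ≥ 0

Evaluate the objective at each vertex of the feasible region:
  z(0, 0) = 0
  z(8.6, 0) = 25.8
  z(8, 1) = 28  ←
  z(0, 2.6) = 10.4
The maximum is at u = 8, v = 1.

u = 8, v = 1, z = 28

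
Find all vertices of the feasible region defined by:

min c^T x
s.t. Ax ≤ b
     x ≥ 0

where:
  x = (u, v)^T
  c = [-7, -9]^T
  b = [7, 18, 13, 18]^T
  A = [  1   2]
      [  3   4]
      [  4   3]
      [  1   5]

(0, 0), (3.25, 0), (1, 3), (0, 3.5)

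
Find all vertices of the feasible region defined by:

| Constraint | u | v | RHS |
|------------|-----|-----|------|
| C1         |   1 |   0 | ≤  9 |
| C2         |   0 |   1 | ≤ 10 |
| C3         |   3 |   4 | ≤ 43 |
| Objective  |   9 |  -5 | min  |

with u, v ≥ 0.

(0, 0), (9, 0), (9, 4), (1, 10), (0, 10)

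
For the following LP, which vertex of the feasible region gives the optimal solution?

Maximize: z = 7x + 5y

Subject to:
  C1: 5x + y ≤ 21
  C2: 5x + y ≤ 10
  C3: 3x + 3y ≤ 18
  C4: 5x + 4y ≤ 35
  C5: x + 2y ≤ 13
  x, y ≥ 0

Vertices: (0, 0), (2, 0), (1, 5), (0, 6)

Evaluate the objective at each vertex of the feasible region:
  z(0, 0) = 0
  z(2, 0) = 14
  z(1, 5) = 32  ←
  z(0, 6) = 30
The maximum is at x = 1, y = 5.

(1, 5)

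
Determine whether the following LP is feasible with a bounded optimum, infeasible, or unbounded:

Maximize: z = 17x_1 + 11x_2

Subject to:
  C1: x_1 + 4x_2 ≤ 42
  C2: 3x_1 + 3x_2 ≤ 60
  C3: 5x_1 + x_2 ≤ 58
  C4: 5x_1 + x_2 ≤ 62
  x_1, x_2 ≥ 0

Feasible with a bounded optimal solution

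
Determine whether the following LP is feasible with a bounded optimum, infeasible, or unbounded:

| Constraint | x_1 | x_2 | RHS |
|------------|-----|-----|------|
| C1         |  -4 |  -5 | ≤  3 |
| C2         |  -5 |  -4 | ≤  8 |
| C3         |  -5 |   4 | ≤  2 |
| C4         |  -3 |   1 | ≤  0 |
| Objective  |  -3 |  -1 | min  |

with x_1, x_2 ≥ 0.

Unbounded (objective can decrease without bound)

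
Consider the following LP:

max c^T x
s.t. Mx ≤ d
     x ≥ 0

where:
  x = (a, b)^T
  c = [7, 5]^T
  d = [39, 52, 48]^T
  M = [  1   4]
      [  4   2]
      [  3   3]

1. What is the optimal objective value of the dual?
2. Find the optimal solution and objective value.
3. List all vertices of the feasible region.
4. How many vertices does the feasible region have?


1. 100
2. a = 10, b = 6, z = 100
3. (0, 0), (13, 0), (10, 6), (8.333, 7.667), (0, 9.75)
4. 5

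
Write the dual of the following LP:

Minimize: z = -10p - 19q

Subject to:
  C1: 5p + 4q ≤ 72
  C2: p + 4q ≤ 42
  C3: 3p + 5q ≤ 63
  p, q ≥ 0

Primal min cᵀx s.t. Ax ≤ b, x ≥ 0  →  Dual max −bᵀy s.t. Aᵀy ≥ −c, y ≥ 0.

Maximize: z = -72y1 - 42y2 - 63y3

Subject to:
  5y1 + y2 + 3y3 ≥ 10
  4y1 + 4y2 + 5y3 ≥ 19
  y1, y2, y3 ≥ 0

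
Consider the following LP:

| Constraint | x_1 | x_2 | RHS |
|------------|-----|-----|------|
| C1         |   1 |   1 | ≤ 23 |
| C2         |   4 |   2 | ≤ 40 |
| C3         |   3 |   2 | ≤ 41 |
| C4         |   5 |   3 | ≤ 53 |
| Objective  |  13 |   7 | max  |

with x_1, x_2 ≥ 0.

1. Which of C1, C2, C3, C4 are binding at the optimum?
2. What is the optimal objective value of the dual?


1. C2, C4
2. 133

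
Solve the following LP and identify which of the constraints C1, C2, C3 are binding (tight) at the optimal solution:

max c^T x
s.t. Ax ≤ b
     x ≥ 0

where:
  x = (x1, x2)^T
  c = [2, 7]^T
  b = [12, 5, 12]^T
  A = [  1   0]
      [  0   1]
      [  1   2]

At x1 = 2, x2 = 5, compute slack b - a·x for each constraint:
  C1: 12 − 2 = 10  (slack)
  C2: 5 − 5 = 0  (binding)
  C3: 12 − 12 = 0  (binding)

Optimal: x1 = 2, x2 = 5
Binding: C2, C3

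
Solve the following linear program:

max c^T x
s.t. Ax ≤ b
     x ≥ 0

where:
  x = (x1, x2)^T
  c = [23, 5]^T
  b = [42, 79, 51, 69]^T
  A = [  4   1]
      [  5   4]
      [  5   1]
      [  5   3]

Evaluate the objective at each vertex of the feasible region:
  z(0, 0) = 0
  z(10.2, 0) = 234.6
  z(9, 6) = 237  ←
  z(8.143, 9.429) = 234.4
  z(7.8, 10) = 229.4
  z(0, 19.75) = 98.75
The maximum is at x1 = 9, x2 = 6.

x1 = 9, x2 = 6, z = 237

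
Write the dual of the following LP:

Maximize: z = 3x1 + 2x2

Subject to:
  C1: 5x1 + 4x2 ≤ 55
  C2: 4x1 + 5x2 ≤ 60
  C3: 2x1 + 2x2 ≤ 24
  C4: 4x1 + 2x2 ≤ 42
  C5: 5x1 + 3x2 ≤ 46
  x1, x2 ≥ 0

Primal max cᵀx s.t. Ax ≤ b, x ≥ 0  →  Dual min bᵀy s.t. Aᵀy ≥ c, y ≥ 0.

Minimize: z = 55y1 + 60y2 + 24y3 + 42y4 + 46y5

Subject to:
  5y1 + 4y2 + 2y3 + 4y4 + 5y5 ≥ 3
  4y1 + 5y2 + 2y3 + 2y4 + 3y5 ≥ 2
  y1, y2, y3, y4, y5 ≥ 0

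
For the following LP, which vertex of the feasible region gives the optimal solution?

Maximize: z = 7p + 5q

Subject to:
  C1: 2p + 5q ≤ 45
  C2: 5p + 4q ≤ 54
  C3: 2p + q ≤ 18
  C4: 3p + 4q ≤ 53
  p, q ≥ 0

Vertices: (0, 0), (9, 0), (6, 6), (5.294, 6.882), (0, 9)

Evaluate the objective at each vertex of the feasible region:
  z(0, 0) = 0
  z(9, 0) = 63
  z(6, 6) = 72  ←
  z(5.294, 6.882) = 71.47
  z(0, 9) = 45
The maximum is at p = 6, q = 6.

(6, 6)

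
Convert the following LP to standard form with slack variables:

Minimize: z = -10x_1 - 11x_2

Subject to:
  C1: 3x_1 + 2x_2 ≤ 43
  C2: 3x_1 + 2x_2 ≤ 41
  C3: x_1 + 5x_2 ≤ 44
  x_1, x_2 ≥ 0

min z = -10x_1 - 11x_2

s.t.
  3x_1 + 2x_2 + s1 = 43
  3x_1 + 2x_2 + s2 = 41
  x_1 + 5x_2 + s3 = 44
  x_1, x_2, s1, s2, s3 ≥ 0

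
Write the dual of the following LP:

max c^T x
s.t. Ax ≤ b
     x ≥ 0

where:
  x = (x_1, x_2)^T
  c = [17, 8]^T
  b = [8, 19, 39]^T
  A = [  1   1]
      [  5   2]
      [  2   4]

Primal max cᵀx s.t. Ax ≤ b, x ≥ 0  →  Dual min bᵀy s.t. Aᵀy ≥ c, y ≥ 0.

Minimize: z = 8y1 + 19y2 + 39y3

Subject to:
  y1 + 5y2 + 2y3 ≥ 17
  y1 + 2y2 + 4y3 ≥ 8
  y1, y2, y3 ≥ 0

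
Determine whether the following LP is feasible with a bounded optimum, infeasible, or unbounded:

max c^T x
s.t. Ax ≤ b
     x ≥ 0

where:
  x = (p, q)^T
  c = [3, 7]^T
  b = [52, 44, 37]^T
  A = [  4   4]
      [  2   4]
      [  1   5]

Feasible with a bounded optimal solution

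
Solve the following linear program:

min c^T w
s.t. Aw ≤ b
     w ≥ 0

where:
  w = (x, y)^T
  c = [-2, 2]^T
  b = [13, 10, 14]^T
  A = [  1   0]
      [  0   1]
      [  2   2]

Evaluate the objective at each vertex of the feasible region:
  z(0, 0) = 0
  z(7, 0) = -14  ←
  z(0, 7) = 14
The minimum is at x = 7, y = 0.

x = 7, y = 0, z = -14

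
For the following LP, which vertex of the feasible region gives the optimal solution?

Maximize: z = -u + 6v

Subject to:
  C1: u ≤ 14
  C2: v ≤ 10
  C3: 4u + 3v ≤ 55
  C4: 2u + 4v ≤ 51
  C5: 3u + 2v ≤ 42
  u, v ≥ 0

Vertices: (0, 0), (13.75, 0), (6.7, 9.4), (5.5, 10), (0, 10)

Evaluate the objective at each vertex of the feasible region:
  z(0, 0) = 0
  z(13.75, 0) = -13.75
  z(6.7, 9.4) = 49.7
  z(5.5, 10) = 54.5
  z(0, 10) = 60  ←
The maximum is at u = 0, v = 10.

(0, 10)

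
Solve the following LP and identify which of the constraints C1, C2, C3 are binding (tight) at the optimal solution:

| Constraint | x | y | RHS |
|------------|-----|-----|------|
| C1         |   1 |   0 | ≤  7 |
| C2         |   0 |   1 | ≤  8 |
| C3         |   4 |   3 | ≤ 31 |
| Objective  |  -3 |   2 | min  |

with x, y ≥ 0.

At x = 7, y = 0, compute slack b - a·x for each constraint:
  C1: 7 − 7 = 0  (binding)
  C2: 8 − 0 = 8  (slack)
  C3: 31 − 28 = 3  (slack)

Optimal: x = 7, y = 0
Binding: C1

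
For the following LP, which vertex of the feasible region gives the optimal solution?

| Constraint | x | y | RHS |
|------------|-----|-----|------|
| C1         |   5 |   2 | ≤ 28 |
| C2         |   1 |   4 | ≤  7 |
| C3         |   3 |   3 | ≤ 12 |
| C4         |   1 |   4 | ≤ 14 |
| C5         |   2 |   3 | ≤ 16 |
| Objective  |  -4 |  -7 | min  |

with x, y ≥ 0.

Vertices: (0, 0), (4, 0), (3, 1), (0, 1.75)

Evaluate the objective at each vertex of the feasible region:
  z(0, 0) = 0
  z(4, 0) = -16
  z(3, 1) = -19  ←
  z(0, 1.75) = -12.25
The minimum is at x = 3, y = 1.

(3, 1)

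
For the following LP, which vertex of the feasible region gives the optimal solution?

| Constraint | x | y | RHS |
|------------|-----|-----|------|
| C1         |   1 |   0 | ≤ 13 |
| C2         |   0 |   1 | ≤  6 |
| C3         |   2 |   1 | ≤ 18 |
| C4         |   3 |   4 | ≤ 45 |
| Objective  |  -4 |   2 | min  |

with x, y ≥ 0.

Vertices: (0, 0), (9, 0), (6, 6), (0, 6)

Evaluate the objective at each vertex of the feasible region:
  z(0, 0) = 0
  z(9, 0) = -36  ←
  z(6, 6) = -12
  z(0, 6) = 12
The minimum is at x = 9, y = 0.

(9, 0)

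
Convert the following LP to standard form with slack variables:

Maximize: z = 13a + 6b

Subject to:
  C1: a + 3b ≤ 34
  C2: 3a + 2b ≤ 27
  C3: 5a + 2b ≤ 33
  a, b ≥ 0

max z = 13a + 6b

s.t.
  a + 3b + s1 = 34
  3a + 2b + s2 = 27
  5a + 2b + s3 = 33
  a, b, s1, s2, s3 ≥ 0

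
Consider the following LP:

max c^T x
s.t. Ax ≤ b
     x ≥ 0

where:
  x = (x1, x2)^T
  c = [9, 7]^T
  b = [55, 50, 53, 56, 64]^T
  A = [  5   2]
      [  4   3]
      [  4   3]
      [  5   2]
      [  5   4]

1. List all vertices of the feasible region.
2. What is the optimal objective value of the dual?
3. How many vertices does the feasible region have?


1. (0, 0), (11, 0), (9.286, 4.286), (8, 6), (0, 16)
2. 114
3. 5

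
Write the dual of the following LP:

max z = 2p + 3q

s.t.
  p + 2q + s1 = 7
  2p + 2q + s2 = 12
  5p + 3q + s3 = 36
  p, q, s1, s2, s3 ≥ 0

Primal max cᵀx s.t. Ax ≤ b, x ≥ 0  →  Dual min bᵀy s.t. Aᵀy ≥ c, y ≥ 0.

Minimize: z = 7y1 + 12y2 + 36y3

Subject to:
  y1 + 2y2 + 5y3 ≥ 2
  2y1 + 2y2 + 3y3 ≥ 3
  y1, y2, y3 ≥ 0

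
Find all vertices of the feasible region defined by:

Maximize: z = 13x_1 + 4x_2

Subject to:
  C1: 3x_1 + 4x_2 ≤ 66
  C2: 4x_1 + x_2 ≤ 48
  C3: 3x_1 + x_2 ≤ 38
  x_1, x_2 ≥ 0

(0, 0), (12, 0), (10, 8), (9.556, 9.333), (0, 16.5)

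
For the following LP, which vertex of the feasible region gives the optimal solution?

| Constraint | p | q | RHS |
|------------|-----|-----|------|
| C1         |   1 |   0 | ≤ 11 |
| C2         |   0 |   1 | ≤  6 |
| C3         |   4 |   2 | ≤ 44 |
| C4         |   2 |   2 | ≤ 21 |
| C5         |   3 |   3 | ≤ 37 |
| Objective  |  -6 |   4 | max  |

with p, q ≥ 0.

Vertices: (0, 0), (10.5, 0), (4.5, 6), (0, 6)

Evaluate the objective at each vertex of the feasible region:
  z(0, 0) = 0
  z(10.5, 0) = -63
  z(4.5, 6) = -3
  z(0, 6) = 24  ←
The maximum is at p = 0, q = 6.

(0, 6)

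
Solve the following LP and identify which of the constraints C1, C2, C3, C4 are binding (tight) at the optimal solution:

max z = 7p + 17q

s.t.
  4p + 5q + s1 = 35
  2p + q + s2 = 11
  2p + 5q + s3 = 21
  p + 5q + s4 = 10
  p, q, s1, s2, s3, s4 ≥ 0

At p = 5, q = 1, compute slack b - a·x for each constraint:
  C1: 35 − 25 = 10  (slack)
  C2: 11 − 11 = 0  (binding)
  C3: 21 − 15 = 6  (slack)
  C4: 10 − 10 = 0  (binding)

Optimal: p = 5, q = 1
Binding: C2, C4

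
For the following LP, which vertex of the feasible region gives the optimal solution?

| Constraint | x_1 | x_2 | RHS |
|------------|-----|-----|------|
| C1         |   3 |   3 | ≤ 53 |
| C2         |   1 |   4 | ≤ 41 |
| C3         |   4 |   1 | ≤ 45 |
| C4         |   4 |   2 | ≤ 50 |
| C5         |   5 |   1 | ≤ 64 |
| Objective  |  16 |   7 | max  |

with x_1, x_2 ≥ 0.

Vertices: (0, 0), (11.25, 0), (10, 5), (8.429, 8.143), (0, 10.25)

Evaluate the objective at each vertex of the feasible region:
  z(0, 0) = 0
  z(11.25, 0) = 180
  z(10, 5) = 195  ←
  z(8.429, 8.143) = 191.9
  z(0, 10.25) = 71.75
The maximum is at x_1 = 10, x_2 = 5.

(10, 5)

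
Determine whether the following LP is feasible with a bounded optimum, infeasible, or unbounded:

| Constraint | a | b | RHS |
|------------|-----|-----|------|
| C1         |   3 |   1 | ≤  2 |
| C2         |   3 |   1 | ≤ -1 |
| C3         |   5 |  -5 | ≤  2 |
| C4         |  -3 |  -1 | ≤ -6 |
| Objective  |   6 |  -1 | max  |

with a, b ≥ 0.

Infeasible (no feasible solution exists)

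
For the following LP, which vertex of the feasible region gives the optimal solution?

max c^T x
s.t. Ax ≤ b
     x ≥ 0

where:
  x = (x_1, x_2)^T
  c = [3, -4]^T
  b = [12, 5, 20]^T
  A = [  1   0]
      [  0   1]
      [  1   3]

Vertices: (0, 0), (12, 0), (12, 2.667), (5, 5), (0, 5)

Evaluate the objective at each vertex of the feasible region:
  z(0, 0) = 0
  z(12, 0) = 36  ←
  z(12, 2.667) = 25.33
  z(5, 5) = -5
  z(0, 5) = -20
The maximum is at x_1 = 12, x_2 = 0.

(12, 0)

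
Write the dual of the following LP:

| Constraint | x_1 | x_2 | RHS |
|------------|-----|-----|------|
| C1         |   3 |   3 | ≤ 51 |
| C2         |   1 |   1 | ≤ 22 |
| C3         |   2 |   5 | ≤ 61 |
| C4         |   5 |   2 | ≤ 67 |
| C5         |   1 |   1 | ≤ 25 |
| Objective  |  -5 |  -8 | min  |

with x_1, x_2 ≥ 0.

Primal min cᵀx s.t. Ax ≤ b, x ≥ 0  →  Dual max −bᵀy s.t. Aᵀy ≥ −c, y ≥ 0.

Maximize: z = -51y1 - 22y2 - 61y3 - 67y4 - 25y5

Subject to:
  3y1 + y2 + 2y3 + 5y4 + y5 ≥ 5
  3y1 + y2 + 5y3 + 2y4 + y5 ≥ 8
  y1, y2, y3, y4, y5 ≥ 0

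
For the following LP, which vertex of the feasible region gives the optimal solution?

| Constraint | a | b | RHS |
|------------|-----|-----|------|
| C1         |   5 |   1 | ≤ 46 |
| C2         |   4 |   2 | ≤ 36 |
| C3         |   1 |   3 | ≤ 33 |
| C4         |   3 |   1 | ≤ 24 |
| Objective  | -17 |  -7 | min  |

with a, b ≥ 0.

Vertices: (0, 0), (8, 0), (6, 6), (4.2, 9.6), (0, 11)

Evaluate the objective at each vertex of the feasible region:
  z(0, 0) = 0
  z(8, 0) = -136
  z(6, 6) = -144  ←
  z(4.2, 9.6) = -138.6
  z(0, 11) = -77
The minimum is at a = 6, b = 6.

(6, 6)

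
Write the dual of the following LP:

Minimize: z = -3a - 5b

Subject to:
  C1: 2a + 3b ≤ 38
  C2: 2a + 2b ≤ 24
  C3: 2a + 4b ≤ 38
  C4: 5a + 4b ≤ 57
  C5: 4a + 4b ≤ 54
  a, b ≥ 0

Primal min cᵀx s.t. Ax ≤ b, x ≥ 0  →  Dual max −bᵀy s.t. Aᵀy ≥ −c, y ≥ 0.

Maximize: z = -38y1 - 24y2 - 38y3 - 57y4 - 54y5

Subject to:
  2y1 + 2y2 + 2y3 + 5y4 + 4y5 ≥ 3
  3y1 + 2y2 + 4y3 + 4y4 + 4y5 ≥ 5
  y1, y2, y3, y4, y5 ≥ 0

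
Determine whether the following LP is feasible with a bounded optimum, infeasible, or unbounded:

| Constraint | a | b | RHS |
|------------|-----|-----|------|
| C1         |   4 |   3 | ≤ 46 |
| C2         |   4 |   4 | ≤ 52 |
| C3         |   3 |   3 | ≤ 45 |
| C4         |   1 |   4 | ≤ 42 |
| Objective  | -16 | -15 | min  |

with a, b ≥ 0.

Feasible with a bounded optimal solution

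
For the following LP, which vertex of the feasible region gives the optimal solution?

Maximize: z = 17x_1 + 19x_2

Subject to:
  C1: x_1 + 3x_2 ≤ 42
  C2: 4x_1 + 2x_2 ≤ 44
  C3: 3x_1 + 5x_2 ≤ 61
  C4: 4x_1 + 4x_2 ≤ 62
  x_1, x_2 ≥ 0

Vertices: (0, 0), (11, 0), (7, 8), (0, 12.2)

Evaluate the objective at each vertex of the feasible region:
  z(0, 0) = 0
  z(11, 0) = 187
  z(7, 8) = 271  ←
  z(0, 12.2) = 231.8
The maximum is at x_1 = 7, x_2 = 8.

(7, 8)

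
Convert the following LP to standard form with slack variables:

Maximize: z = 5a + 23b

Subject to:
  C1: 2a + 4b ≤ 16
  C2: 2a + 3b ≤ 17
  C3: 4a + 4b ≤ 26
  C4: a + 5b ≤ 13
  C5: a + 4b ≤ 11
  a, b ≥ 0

max z = 5a + 23b

s.t.
  2a + 4b + s1 = 16
  2a + 3b + s2 = 17
  4a + 4b + s3 = 26
  a + 5b + s4 = 13
  a + 4b + s5 = 11
  a, b, s1, s2, s3, s4, s5 ≥ 0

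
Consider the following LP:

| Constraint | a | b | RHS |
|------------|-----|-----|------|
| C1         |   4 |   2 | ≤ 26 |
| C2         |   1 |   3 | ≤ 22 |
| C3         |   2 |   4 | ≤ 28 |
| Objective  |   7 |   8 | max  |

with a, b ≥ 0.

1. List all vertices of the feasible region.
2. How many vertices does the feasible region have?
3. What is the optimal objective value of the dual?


1. (0, 0), (6.5, 0), (4, 5), (0, 7)
2. 4
3. 68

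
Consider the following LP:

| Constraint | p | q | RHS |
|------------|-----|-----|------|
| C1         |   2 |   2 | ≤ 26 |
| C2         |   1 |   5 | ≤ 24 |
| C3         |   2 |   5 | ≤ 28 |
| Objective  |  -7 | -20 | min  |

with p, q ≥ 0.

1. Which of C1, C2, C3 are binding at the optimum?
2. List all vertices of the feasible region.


1. C2, C3
2. (0, 0), (13, 0), (12.33, 0.6667), (4, 4), (0, 4.8)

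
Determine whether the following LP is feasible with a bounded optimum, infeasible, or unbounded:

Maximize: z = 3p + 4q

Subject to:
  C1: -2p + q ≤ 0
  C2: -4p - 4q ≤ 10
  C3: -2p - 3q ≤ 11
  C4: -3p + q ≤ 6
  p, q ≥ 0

Unbounded (objective can increase without bound)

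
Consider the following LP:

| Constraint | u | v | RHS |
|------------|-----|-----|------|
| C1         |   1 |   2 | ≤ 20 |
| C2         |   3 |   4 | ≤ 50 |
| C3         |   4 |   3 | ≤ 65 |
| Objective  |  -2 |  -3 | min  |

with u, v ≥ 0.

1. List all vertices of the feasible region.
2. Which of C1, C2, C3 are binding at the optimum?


1. (0, 0), (16.25, 0), (15.71, 0.7143), (10, 5), (0, 10)
2. C1, C2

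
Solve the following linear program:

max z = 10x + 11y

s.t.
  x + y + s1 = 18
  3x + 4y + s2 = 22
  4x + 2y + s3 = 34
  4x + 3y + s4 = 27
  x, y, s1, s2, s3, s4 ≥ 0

Evaluate the objective at each vertex of the feasible region:
  z(0, 0) = 0
  z(6.75, 0) = 67.5
  z(6, 1) = 71  ←
  z(0, 5.5) = 60.5
The maximum is at x = 6, y = 1.

x = 6, y = 1, z = 71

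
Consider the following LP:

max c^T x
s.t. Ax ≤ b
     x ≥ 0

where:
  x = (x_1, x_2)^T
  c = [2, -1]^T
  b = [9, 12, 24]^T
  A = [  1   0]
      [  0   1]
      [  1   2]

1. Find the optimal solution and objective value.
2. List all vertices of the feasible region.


1. x_1 = 9, x_2 = 0, z = 18
2. (0, 0), (9, 0), (9, 7.5), (0, 12)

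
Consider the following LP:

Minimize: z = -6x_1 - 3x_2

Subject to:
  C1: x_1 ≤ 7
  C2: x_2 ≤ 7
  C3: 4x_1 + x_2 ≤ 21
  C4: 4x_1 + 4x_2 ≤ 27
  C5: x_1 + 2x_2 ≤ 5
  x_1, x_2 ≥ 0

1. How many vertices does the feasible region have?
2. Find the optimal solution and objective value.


1. 3
2. x_1 = 5, x_2 = 0, z = -30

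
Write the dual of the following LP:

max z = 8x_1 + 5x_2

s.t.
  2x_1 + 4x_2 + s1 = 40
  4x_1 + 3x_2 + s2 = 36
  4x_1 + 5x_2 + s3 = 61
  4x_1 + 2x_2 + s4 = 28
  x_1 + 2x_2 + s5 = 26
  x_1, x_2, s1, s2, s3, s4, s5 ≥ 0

Primal max cᵀx s.t. Ax ≤ b, x ≥ 0  →  Dual min bᵀy s.t. Aᵀy ≥ c, y ≥ 0.

Minimize: z = 40y1 + 36y2 + 61y3 + 28y4 + 26y5

Subject to:
  2y1 + 4y2 + 4y3 + 4y4 + y5 ≥ 8
  4y1 + 3y2 + 5y3 + 2y4 + 2y5 ≥ 5
  y1, y2, y3, y4, y5 ≥ 0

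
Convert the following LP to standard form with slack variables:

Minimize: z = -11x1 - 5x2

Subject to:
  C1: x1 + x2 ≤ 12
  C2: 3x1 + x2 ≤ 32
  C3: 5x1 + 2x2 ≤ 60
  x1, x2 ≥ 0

min z = -11x1 - 5x2

s.t.
  x1 + x2 + s1 = 12
  3x1 + x2 + s2 = 32
  5x1 + 2x2 + s3 = 60
  x1, x2, s1, s2, s3 ≥ 0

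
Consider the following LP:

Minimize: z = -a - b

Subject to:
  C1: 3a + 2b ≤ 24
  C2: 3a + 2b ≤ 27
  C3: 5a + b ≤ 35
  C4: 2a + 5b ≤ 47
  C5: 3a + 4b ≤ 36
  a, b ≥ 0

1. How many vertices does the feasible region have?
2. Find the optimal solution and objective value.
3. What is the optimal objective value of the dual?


1. 5
2. a = 4, b = 6, z = -10
3. -10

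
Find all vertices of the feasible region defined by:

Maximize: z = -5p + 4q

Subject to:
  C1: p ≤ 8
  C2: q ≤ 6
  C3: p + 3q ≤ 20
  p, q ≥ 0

(0, 0), (8, 0), (8, 4), (2, 6), (0, 6)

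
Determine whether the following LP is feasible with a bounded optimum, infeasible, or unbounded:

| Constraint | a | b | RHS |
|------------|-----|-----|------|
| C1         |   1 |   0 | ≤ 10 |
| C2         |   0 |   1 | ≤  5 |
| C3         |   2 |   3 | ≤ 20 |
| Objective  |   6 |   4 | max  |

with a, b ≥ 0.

Feasible with a bounded optimal solution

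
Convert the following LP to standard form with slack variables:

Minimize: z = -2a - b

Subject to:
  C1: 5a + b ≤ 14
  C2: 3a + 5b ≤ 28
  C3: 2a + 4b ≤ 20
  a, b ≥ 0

min z = -2a - b

s.t.
  5a + b + s1 = 14
  3a + 5b + s2 = 28
  2a + 4b + s3 = 20
  a, b, s1, s2, s3 ≥ 0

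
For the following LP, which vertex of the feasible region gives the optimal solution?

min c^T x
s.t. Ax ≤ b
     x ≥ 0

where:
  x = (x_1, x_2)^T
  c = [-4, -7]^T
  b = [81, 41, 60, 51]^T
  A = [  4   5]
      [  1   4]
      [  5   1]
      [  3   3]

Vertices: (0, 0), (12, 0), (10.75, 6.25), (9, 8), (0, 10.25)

Evaluate the objective at each vertex of the feasible region:
  z(0, 0) = 0
  z(12, 0) = -48
  z(10.75, 6.25) = -86.75
  z(9, 8) = -92  ←
  z(0, 10.25) = -71.75
The minimum is at x_1 = 9, x_2 = 8.

(9, 8)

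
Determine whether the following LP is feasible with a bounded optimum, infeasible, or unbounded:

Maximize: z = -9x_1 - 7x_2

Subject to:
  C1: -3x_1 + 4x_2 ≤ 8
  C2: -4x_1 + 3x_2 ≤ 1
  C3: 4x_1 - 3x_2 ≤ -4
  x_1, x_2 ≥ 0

Infeasible (no feasible solution exists)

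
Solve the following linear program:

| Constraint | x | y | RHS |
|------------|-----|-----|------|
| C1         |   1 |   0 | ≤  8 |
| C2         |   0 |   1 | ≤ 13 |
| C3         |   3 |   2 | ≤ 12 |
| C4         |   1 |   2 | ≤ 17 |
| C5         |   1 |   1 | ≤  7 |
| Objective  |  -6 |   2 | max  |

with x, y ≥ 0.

Evaluate the objective at each vertex of the feasible region:
  z(0, 0) = 0
  z(4, 0) = -24
  z(0, 6) = 12  ←
The maximum is at x = 0, y = 6.

x = 0, y = 6, z = 12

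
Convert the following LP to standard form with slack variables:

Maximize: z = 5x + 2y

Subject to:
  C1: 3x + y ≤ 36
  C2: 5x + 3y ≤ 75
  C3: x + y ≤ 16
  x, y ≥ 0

max z = 5x + 2y

s.t.
  3x + y + s1 = 36
  5x + 3y + s2 = 75
  x + y + s3 = 16
  x, y, s1, s2, s3 ≥ 0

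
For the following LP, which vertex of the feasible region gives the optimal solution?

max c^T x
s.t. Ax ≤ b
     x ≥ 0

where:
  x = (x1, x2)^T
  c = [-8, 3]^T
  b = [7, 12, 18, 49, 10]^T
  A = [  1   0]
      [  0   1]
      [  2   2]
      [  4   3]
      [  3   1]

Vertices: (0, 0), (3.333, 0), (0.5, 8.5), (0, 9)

Evaluate the objective at each vertex of the feasible region:
  z(0, 0) = 0
  z(3.333, 0) = -26.67
  z(0.5, 8.5) = 21.5
  z(0, 9) = 27  ←
The maximum is at x1 = 0, x2 = 9.

(0, 9)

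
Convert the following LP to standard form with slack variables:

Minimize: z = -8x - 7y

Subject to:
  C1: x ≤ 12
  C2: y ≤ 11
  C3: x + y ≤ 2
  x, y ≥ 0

min z = -8x - 7y

s.t.
  x + s1 = 12
  y + s2 = 11
  x + y + s3 = 2
  x, y, s1, s2, s3 ≥ 0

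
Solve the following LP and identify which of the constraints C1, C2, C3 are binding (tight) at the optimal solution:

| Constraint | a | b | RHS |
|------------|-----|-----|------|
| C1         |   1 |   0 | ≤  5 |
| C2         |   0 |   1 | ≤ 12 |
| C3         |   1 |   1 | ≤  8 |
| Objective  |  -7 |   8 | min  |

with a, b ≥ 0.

At a = 5, b = 0, compute slack b - a·x for each constraint:
  C1: 5 − 5 = 0  (binding)
  C2: 12 − 0 = 12  (slack)
  C3: 8 − 5 = 3  (slack)

Optimal: a = 5, b = 0
Binding: C1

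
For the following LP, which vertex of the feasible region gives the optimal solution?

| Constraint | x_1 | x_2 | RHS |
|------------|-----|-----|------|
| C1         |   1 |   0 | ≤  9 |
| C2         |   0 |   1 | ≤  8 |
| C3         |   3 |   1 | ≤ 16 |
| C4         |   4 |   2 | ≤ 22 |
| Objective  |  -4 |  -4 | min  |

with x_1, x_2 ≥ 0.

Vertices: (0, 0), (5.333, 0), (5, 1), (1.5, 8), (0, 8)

Evaluate the objective at each vertex of the feasible region:
  z(0, 0) = 0
  z(5.333, 0) = -21.33
  z(5, 1) = -24
  z(1.5, 8) = -38  ←
  z(0, 8) = -32
The minimum is at x_1 = 1.5, x_2 = 8.

(1.5, 8)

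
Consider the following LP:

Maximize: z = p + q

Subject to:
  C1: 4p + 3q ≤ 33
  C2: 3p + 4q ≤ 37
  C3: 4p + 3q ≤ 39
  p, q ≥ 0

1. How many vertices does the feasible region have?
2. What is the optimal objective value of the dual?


1. 4
2. 10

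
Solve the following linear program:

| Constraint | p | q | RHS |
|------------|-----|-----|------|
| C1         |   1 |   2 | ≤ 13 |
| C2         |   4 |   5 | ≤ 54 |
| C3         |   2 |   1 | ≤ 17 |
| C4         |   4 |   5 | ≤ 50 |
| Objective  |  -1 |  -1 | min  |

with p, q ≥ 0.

Evaluate the objective at each vertex of the feasible region:
  z(0, 0) = 0
  z(8.5, 0) = -8.5
  z(7, 3) = -10  ←
  z(0, 6.5) = -6.5
The minimum is at p = 7, q = 3.

p = 7, q = 3, z = -10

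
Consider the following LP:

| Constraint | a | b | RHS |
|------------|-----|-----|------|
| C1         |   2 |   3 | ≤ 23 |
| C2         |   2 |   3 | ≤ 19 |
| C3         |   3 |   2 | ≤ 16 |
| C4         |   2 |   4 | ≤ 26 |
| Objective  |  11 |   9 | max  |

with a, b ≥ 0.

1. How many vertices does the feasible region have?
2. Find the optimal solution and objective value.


1. 4
2. a = 2, b = 5, z = 67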